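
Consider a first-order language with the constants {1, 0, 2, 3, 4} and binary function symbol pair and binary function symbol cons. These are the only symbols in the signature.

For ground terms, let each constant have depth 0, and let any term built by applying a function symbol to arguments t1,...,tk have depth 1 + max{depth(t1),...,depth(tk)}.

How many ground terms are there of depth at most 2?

Let N_k = |{terms of depth ≤ k}|. Then N_0 = 5 and N_k = 5 + N_{k-1}^2 + N_{k-1}^2 for k ≥ 1 (one summand per function symbol, arity giving the exponent).
N_0 = 5
N_1 = 5 + 5^2 + 5^2 = 55
N_2 = 5 + 55^2 + 55^2 = 6055

6055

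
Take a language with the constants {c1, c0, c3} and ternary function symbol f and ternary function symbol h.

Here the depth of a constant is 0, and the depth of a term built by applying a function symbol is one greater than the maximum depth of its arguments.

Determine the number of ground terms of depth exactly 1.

54

Let N_k = |{terms of depth ≤ k}|. Then N_0 = 3 and N_k = 3 + N_{k-1}^3 + N_{k-1}^3 for k ≥ 1 (one summand per function symbol, arity giving the exponent).
N_0 = 3
N_1 = 3 + 3^3 + 3^3 = 57
Terms of depth exactly 1: N_1 − N_0 = 57 − 3 = 54.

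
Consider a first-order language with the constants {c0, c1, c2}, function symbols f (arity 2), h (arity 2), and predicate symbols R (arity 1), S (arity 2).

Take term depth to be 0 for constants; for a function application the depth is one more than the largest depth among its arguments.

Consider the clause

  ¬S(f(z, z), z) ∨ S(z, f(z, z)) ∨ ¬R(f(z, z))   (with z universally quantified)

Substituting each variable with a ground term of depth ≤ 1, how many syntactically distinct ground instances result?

21

Ground terms of depth ≤ 1:
  Let N_k count ground terms of depth at most k. Each non-constant term of depth ≤ k is some function symbol applied to depth-≤(k−1) arguments, giving N_k = 3 + N_{k-1}^2 + N_{k-1}^2.
  N_0 = 3
  N_1 = 3 + 3^2 + 3^2 = 21
So there are 21 ground terms available for substitution.
The variable z ranges independently over the available ground terms, and distinct assignments produce distinct instances.
Number of ground instances = 21.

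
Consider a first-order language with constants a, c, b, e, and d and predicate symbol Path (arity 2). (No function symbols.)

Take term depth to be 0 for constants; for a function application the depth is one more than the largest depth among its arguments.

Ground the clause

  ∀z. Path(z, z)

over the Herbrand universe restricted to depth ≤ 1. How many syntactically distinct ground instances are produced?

5

Ground terms of depth ≤ 1:
  With no function symbols every ground term is a constant, so there are exactly 5 ground terms at every depth bound.
  N_0 = 5
  N_1 = 5
  Explicitly: a, c, b, e, d.
So there are 5 ground terms available for substitution.
The body mentions the single quantified variable z; since ground terms form a free algebra, no two substitutions collapse to the same formula.
Number of ground instances = 5.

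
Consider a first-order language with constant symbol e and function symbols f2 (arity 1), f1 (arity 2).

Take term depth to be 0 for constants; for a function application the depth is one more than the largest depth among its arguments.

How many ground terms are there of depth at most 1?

Count level by level. With function symbols f2/1, f1/2, the terms of depth ≤ k are the 1 constant together with each function applied to depth-≤(k−1) tuples, so N_k = 1 + N_{k-1} + N_{k-1}^2.
N_0 = 1
N_1 = 1 + 1 + 1^2 = 3
Explicitly: e, f2(e), f1(e, e).

3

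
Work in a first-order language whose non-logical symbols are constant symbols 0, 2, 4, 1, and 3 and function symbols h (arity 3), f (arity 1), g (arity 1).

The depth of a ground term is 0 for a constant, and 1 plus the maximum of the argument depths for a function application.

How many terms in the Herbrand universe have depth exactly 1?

135

If N_k denotes the number of depth-≤k ground terms, the 5 constants give N_0 = 5, and each function symbol of arity r contributes N_{k-1}^r new terms at level k: N_k = 5 + N_{k-1}^3 + N_{k-1} + N_{k-1}.
N_0 = 5
N_1 = 5 + 5^3 + 5 + 5 = 140
Terms of depth exactly 1: N_1 − N_0 = 140 − 5 = 135.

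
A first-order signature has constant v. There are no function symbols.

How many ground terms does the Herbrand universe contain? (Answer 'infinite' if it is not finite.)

1

There are no function symbols, so the only ground term is the single constant.
The Herbrand universe is {v}, finite with 1 element.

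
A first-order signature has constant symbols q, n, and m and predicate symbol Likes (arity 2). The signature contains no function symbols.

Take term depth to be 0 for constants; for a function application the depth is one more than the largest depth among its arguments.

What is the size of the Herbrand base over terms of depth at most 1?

9

First count ground terms of depth ≤ 1.
With no function symbols every ground term is a constant, so there are exactly 3 ground terms at every depth bound.
N_0 = 3
N_1 = 3
So |H| = 3.
For each predicate symbol, the number of ground atoms is |H| raised to its arity; summing:
  Likes: 3^2 = 9
Total ground atoms: 9.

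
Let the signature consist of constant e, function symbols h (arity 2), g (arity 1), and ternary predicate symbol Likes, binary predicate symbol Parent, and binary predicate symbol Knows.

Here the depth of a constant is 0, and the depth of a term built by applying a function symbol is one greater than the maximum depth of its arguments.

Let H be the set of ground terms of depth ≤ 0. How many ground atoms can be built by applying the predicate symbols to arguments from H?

First count ground terms of depth ≤ 0.
Let N_k count ground terms of depth at most k. Each non-constant term of depth ≤ k is some function symbol applied to depth-≤(k−1) arguments, giving N_k = 1 + N_{k-1}^2 + N_{k-1}.
N_0 = 1
Explicitly: e.
So |H| = 1.
Each predicate of arity r yields |H|^r ground atoms (one per choice of an r-tuple from H):
  Likes: 1^3 = 1;  Parent: 1^2 = 1;  Knows: 1^2 = 1
Total ground atoms: 1 + 1 + 1 = 3.

3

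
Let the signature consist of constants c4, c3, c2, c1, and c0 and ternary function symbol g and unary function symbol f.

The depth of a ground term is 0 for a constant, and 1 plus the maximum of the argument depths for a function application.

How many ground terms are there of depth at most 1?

135

If N_k denotes the number of depth-≤k ground terms, the 5 constants give N_0 = 5, and each function symbol of arity r contributes N_{k-1}^r new terms at level k: N_k = 5 + N_{k-1}^3 + N_{k-1}.
N_0 = 5
N_1 = 5 + 5^3 + 5 = 135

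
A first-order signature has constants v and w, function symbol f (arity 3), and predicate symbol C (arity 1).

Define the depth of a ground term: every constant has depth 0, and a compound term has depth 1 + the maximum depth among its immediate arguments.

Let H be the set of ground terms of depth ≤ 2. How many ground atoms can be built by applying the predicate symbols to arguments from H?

First count ground terms of depth ≤ 2.
If N_k denotes the number of depth-≤k ground terms, the 2 constants give N_0 = 2, and each function symbol of arity r contributes N_{k-1}^r new terms at level k: N_k = 2 + N_{k-1}^3.
N_0 = 2
N_1 = 2 + 2^3 = 10
N_2 = 2 + 10^3 = 1002
So |H| = 1002.
Ground atoms are formed by filling each argument slot of a predicate with a term from H, so an r-ary predicate gives |H|^r atoms:
  C: 1002
Total ground atoms: 1002.

1002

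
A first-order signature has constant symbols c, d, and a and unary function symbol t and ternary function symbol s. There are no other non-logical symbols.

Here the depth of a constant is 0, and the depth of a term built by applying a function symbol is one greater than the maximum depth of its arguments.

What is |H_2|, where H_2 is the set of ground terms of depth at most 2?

35973

If N_k denotes the number of depth-≤k ground terms, the 3 constants give N_0 = 3, and each function symbol of arity r contributes N_{k-1}^r new terms at level k: N_k = 3 + N_{k-1} + N_{k-1}^3.
N_0 = 3
N_1 = 3 + 3 + 3^3 = 33
N_2 = 3 + 33 + 33^3 = 35973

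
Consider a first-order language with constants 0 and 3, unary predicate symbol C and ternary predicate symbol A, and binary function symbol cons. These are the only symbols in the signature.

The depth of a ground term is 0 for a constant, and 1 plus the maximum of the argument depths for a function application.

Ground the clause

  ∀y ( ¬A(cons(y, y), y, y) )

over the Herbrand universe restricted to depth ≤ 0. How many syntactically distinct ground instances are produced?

Ground terms of depth ≤ 0:
  Count level by level. With function symbols cons/2, the terms of depth ≤ k are the 2 constants together with each function applied to depth-≤(k−1) tuples, so N_k = 2 + N_{k-1}^2.
  N_0 = 2
  Explicitly: 0, 3.
So there are 2 ground terms available for substitution.
There is 1 variable to instantiate (y),  occurring in at least one literal, so different choices give different ground instances.
Number of ground instances = 2.

2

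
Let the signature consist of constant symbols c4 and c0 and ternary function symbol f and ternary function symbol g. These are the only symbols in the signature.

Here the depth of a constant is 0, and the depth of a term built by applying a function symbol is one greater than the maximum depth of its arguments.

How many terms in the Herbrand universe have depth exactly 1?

If N_k denotes the number of depth-≤k ground terms, the 2 constants give N_0 = 2, and each function symbol of arity r contributes N_{k-1}^r new terms at level k: N_k = 2 + N_{k-1}^3 + N_{k-1}^3.
N_0 = 2
N_1 = 2 + 2^3 + 2^3 = 18
Terms of depth exactly 1: N_1 − N_0 = 18 − 2 = 16.

16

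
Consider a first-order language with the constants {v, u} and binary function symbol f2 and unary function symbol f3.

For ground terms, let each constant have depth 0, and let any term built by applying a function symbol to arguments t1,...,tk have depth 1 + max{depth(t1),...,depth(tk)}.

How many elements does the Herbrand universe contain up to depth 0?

Write N_k for the number of ground terms of depth ≤ k. A term of depth ≤ k is either a constant or a function symbol applied to arguments of depth ≤ k−1, so N_k = 2 + N_{k-1}^2 + N_{k-1}.
N_0 = 2

2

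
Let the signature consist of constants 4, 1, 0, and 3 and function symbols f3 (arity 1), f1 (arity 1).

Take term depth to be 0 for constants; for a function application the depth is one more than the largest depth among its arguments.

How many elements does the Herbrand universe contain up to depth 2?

28

If N_k denotes the number of depth-≤k ground terms, the 4 constants give N_0 = 4, and each function symbol of arity r contributes N_{k-1}^r new terms at level k: N_k = 4 + N_{k-1} + N_{k-1}.
N_0 = 4
N_1 = 4 + 4 + 4 = 12
N_2 = 4 + 12 + 12 = 28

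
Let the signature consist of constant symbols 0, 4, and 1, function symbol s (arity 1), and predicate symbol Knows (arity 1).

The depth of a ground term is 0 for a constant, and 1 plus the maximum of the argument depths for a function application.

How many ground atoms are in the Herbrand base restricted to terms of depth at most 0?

First count ground terms of depth ≤ 0.
If N_k denotes the number of depth-≤k ground terms, the 3 constants give N_0 = 3, and each function symbol of arity r contributes N_{k-1}^r new terms at level k: N_k = 3 + N_{k-1}.
N_0 = 3
Explicitly: 0, 4, 1.
So |H| = 3.
For each predicate symbol, the number of ground atoms is |H| raised to its arity; summing:
  Knows: 3
Total ground atoms: 3.

3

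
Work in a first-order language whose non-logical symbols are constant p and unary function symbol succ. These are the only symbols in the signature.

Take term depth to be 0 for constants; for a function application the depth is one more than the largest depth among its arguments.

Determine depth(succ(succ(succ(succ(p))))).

4

depth(succ(p)) = 1 + depth(p) = 1 + 0 = 1
depth(succ(succ(p))) = 1 + depth(succ(p)) = 1 + 1 = 2
depth(succ(succ(succ(p)))) = 1 + depth(succ(succ(p))) = 1 + 2 = 3
depth(succ(succ(succ(succ(p))))) = 1 + depth(succ(succ(succ(p)))) = 1 + 3 = 4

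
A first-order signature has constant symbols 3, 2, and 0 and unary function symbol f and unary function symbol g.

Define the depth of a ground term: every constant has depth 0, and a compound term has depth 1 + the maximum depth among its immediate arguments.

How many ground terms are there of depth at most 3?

45

Let N_k = |{terms of depth ≤ k}|. Then N_0 = 3 and N_k = 3 + N_{k-1} + N_{k-1} for k ≥ 1 (one summand per function symbol, arity giving the exponent).
N_0 = 3
N_1 = 3 + 3 + 3 = 9
N_2 = 3 + 9 + 9 = 21
N_3 = 3 + 21 + 21 = 45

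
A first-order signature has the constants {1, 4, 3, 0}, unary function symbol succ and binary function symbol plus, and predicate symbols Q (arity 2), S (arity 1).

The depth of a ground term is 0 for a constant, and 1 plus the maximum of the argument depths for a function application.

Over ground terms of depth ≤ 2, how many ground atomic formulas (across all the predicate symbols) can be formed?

First count ground terms of depth ≤ 2.
Write N_k for the number of ground terms of depth ≤ k. A term of depth ≤ k is either a constant or a function symbol applied to arguments of depth ≤ k−1, so N_k = 4 + N_{k-1} + N_{k-1}^2.
N_0 = 4
N_1 = 4 + 4 + 4^2 = 24
N_2 = 4 + 24 + 24^2 = 604
So |H| = 604.
A ground atom is a predicate applied to a tuple of terms from H, so the count is the sum over predicates of |H|^arity:
  Q: 604^2 = 364816;  S: 604
Total ground atoms: 364816 + 604 = 365420.

365420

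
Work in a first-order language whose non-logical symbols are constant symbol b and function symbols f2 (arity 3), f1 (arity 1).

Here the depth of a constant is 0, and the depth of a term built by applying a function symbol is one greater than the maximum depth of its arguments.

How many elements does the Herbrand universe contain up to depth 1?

Count level by level. With function symbols f2/3, f1/1, the terms of depth ≤ k are the 1 constant together with each function applied to depth-≤(k−1) tuples, so N_k = 1 + N_{k-1}^3 + N_{k-1}.
N_0 = 1
N_1 = 1 + 1^3 + 1 = 3

3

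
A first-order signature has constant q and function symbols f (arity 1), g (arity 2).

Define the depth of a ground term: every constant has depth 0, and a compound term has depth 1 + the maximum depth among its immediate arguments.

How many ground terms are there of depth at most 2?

Let N_k count ground terms of depth at most k. Each non-constant term of depth ≤ k is some function symbol applied to depth-≤(k−1) arguments, giving N_k = 1 + N_{k-1} + N_{k-1}^2.
N_0 = 1
N_1 = 1 + 1 + 1^2 = 3
N_2 = 1 + 3 + 3^2 = 13

13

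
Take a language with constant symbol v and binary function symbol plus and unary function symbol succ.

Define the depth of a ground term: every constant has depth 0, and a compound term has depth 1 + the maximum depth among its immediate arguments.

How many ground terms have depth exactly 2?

10

Let N_k = |{terms of depth ≤ k}|. Then N_0 = 1 and N_k = 1 + N_{k-1}^2 + N_{k-1} for k ≥ 1 (one summand per function symbol, arity giving the exponent).
N_0 = 1
N_1 = 1 + 1^2 + 1 = 3
N_2 = 1 + 3^2 + 3 = 13
Terms of depth exactly 2: N_2 − N_1 = 13 − 3 = 10.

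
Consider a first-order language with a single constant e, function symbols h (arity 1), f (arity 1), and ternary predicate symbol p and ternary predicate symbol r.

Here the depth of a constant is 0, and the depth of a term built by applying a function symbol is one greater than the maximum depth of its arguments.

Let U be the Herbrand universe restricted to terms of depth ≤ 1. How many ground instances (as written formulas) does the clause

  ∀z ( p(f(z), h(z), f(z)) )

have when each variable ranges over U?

Ground terms of depth ≤ 1:
  Count level by level. With function symbols h/1, f/1, the terms of depth ≤ k are the 1 constant together with each function applied to depth-≤(k−1) tuples, so N_k = 1 + N_{k-1} + N_{k-1}.
  N_0 = 1
  N_1 = 1 + 1 + 1 = 3
So there are 3 ground terms available for substitution.
The body mentions the single quantified variable z; since ground terms form a free algebra, no two substitutions collapse to the same formula.
Number of ground instances = 3.

3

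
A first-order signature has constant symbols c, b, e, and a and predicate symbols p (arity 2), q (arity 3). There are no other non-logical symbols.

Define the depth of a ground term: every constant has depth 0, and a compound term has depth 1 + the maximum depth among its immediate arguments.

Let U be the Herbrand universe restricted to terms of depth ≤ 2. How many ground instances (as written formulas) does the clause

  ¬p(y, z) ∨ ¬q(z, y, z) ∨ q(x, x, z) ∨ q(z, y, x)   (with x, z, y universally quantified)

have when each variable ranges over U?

Ground terms of depth ≤ 2:
  With no function symbols every ground term is a constant, so there are exactly 4 ground terms at every depth bound.
  N_0 = 4
  N_1 = 4
  N_2 = 4
  Explicitly: c, b, e, a.
So there are 4 ground terms available for substitution.
Each of x, z, y ranges independently over the available ground terms, and distinct assignments produce distinct instances.
Number of ground instances = 4^3 = 64.

64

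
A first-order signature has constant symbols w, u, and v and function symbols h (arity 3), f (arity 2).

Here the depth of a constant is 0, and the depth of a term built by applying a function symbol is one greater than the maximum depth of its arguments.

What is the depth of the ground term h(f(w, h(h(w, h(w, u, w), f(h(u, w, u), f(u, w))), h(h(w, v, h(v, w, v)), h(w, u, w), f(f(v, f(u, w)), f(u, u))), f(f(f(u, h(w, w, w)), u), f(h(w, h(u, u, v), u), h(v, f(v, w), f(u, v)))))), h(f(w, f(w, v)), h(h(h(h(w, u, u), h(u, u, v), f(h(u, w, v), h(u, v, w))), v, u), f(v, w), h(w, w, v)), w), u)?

depth(h(w, u, w)) = 1 + max(0, 0, 0) = 1
depth(h(u, w, u)) = 1 + max(0, 0, 0) = 1
depth(f(u, w)) = 1 + max(0, 0) = 1
depth(f(h(u, w, u), f(u, w))) = 1 + max(1, 1) = 2
depth(h(w, h(w, u, w), f(h(u, w, u), f(u, w)))) = 1 + max(0, 1, 2) = 3
depth(h(v, w, v)) = 1 + max(0, 0, 0) = 1
depth(h(w, v, h(v, w, v))) = 1 + max(0, 0, 1) = 2
depth(f(v, f(u, w))) = 1 + max(0, 1) = 2
depth(f(u, u)) = 1 + max(0, 0) = 1
depth(f(f(v, f(u, w)), f(u, u))) = 1 + max(2, 1) = 3
depth(h(h(w, v, h(v, w, v)), h(w, u, w), f(f(v, f(u, w)), f(u, u)))) = 1 + max(2, 1, 3) = 4
depth(h(w, w, w)) = 1 + max(0, 0, 0) = 1
depth(f(u, h(w, w, w))) = 1 + max(0, 1) = 2
depth(f(f(u, h(w, w, w)), u)) = 1 + max(2, 0) = 3
depth(h(u, u, v)) = 1 + max(0, 0, 0) = 1
depth(h(w, h(u, u, v), u)) = 1 + max(0, 1, 0) = 2
depth(f(v, w)) = 1 + max(0, 0) = 1
depth(f(u, v)) = 1 + max(0, 0) = 1
depth(h(v, f(v, w), f(u, v))) = 1 + max(0, 1, 1) = 2
depth(f(h(w, h(u, u, v), u), h(v, f(v, w), f(u, v)))) = 1 + max(2, 2) = 3
depth(f(f(f(u, h(w, w, w)), u), f(h(w, h(u, u, v), u), h(v, f(v, w), f(u, v))))) = 1 + max(3, 3) = 4
depth(h(h(w, h(w, u, w), f(h(u, w, u), f(u, w))), h(h(w, v, h(v, w, v)), h(w, u, w), f(f(v, f(u, w)), f(u, u))), f(f(f(u, h(w, w, w)), u), f(h(w, h(u, u, v), u), h(v, f(v, w), f(u, v)))))) = 1 + max(3, 4, 4) = 5
depth(f(w, h(h(w, h(w, u, w), f(h(u, w, u), f(u, w))), h(h(w, v, h(v, w, v)), h(w, u, w), f(f(v, f(u, w)), f(u, u))), f(f(f(u, h(w, w, w)), u), f(h(w, h(u, u, v), u), h(v, f(v, w), f(u, v))))))) = 1 + max(0, 5) = 6
depth(f(w, v)) = 1 + max(0, 0) = 1
depth(f(w, f(w, v))) = 1 + max(0, 1) = 2
depth(h(w, u, u)) = 1 + max(0, 0, 0) = 1
depth(h(u, w, v)) = 1 + max(0, 0, 0) = 1
depth(h(u, v, w)) = 1 + max(0, 0, 0) = 1
depth(f(h(u, w, v), h(u, v, w))) = 1 + max(1, 1) = 2
depth(h(h(w, u, u), h(u, u, v), f(h(u, w, v), h(u, v, w)))) = 1 + max(1, 1, 2) = 3
depth(h(h(h(w, u, u), h(u, u, v), f(h(u, w, v), h(u, v, w))), v, u)) = 1 + max(3, 0, 0) = 4
depth(h(w, w, v)) = 1 + max(0, 0, 0) = 1
depth(h(h(h(h(w, u, u), h(u, u, v), f(h(u, w, v), h(u, v, w))), v, u), f(v, w), h(w, w, v))) = 1 + max(4, 1, 1) = 5
depth(h(f(w, f(w, v)), h(h(h(h(w, u, u), h(u, u, v), f(h(u, w, v), h(u, v, w))), v, u), f(v, w), h(w, w, v)), w)) = 1 + max(2, 5, 0) = 6
depth(h(f(w, h(h(w, h(w, u, w), f(h(u, w, u), f(u, w))), h(h(w, v, h(v, w, v)), h(w, u, w), f(f(v, f(u, w)), f(u, u))), f(f(f(u, h(w, w, w)), u), f(h(w, h(u, u, v), u), h(v, f(v, w), f(u, v)))))), h(f(w, f(w, v)), h(h(h(h(w, u, u), h(u, u, v), f(h(u, w, v), h(u, v, w))), v, u), f(v, w), h(w, w, v)), w), u)) = 1 + max(6, 6, 0) = 7

7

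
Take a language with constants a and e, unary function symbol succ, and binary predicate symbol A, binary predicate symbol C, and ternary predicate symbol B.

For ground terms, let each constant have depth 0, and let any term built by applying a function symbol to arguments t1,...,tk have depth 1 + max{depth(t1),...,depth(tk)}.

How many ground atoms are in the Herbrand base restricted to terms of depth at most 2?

288

First count ground terms of depth ≤ 2.
Count level by level. With function symbols succ/1, the terms of depth ≤ k are the 2 constants together with each function applied to depth-≤(k−1) tuples, so N_k = 2 + N_{k-1}.
N_0 = 2
N_1 = 2 + 2 = 4
N_2 = 2 + 4 = 6
Explicitly: a, e, succ(a), succ(e), succ(succ(a)), succ(succ(e)).
So |H| = 6.
For each predicate symbol, the number of ground atoms is |H| raised to its arity; summing:
  A: 6^2 = 36;  C: 6^2 = 36;  B: 6^3 = 216
Total ground atoms: 36 + 36 + 216 = 288.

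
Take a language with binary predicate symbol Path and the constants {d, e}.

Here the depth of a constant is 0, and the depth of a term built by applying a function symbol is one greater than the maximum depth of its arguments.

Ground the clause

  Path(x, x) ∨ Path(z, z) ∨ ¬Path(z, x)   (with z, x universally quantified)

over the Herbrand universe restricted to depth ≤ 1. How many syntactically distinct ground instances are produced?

Ground terms of depth ≤ 1:
  With no function symbols every ground term is a constant, so there are exactly 2 ground terms at every depth bound.
  N_0 = 2
  N_1 = 2
  Explicitly: d, e.
So there are 2 ground terms available for substitution.
The body mentions every one of the 2 quantified variables; since ground terms form a free algebra, no two substitutions collapse to the same formula.
Number of ground instances = 2^2 = 4.

4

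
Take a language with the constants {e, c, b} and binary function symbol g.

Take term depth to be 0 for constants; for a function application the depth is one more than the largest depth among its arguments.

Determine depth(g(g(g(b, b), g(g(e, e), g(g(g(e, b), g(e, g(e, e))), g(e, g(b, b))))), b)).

7

depth(g(b, b)) = 1 + max(0, 0) = 1
depth(g(e, e)) = 1 + max(0, 0) = 1
depth(g(e, b)) = 1 + max(0, 0) = 1
depth(g(e, g(e, e))) = 1 + max(0, 1) = 2
depth(g(g(e, b), g(e, g(e, e)))) = 1 + max(1, 2) = 3
depth(g(e, g(b, b))) = 1 + max(0, 1) = 2
depth(g(g(g(e, b), g(e, g(e, e))), g(e, g(b, b)))) = 1 + max(3, 2) = 4
depth(g(g(e, e), g(g(g(e, b), g(e, g(e, e))), g(e, g(b, b))))) = 1 + max(1, 4) = 5
depth(g(g(b, b), g(g(e, e), g(g(g(e, b), g(e, g(e, e))), g(e, g(b, b)))))) = 1 + max(1, 5) = 6
depth(g(g(g(b, b), g(g(e, e), g(g(g(e, b), g(e, g(e, e))), g(e, g(b, b))))), b)) = 1 + max(6, 0) = 7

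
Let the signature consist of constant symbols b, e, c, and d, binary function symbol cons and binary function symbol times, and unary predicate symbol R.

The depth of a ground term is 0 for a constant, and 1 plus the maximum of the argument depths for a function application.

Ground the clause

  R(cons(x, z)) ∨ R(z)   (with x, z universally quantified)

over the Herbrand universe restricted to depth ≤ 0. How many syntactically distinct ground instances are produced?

Ground terms of depth ≤ 0:
  Write N_k for the number of ground terms of depth ≤ k. A term of depth ≤ k is either a constant or a function symbol applied to arguments of depth ≤ k−1, so N_k = 4 + N_{k-1}^2 + N_{k-1}^2.
  N_0 = 4
  Explicitly: b, e, c, d.
So there are 4 ground terms available for substitution.
There are 2 variables to instantiate (x, z), each occurring in at least one literal, so different choices give different ground instances.
Number of ground instances = 4^2 = 16.

16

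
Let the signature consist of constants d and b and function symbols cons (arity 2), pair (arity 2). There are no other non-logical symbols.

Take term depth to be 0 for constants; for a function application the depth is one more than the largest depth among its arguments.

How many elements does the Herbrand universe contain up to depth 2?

Let N_k = |{terms of depth ≤ k}|. Then N_0 = 2 and N_k = 2 + N_{k-1}^2 + N_{k-1}^2 for k ≥ 1 (one summand per function symbol, arity giving the exponent).
N_0 = 2
N_1 = 2 + 2^2 + 2^2 = 10
N_2 = 2 + 10^2 + 10^2 = 202

202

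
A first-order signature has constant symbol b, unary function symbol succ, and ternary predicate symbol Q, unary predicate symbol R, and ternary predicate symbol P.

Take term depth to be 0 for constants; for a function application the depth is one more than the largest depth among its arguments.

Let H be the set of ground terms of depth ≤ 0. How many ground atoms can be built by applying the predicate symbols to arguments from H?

3

First count ground terms of depth ≤ 0.
Count level by level. With function symbols succ/1, the terms of depth ≤ k are the 1 constant together with each function applied to depth-≤(k−1) tuples, so N_k = 1 + N_{k-1}.
N_0 = 1
Explicitly: b.
So |H| = 1.
Ground atoms are formed by filling each argument slot of a predicate with a term from H, so an r-ary predicate gives |H|^r atoms:
  Q: 1^3 = 1;  R: 1;  P: 1^3 = 1
Total ground atoms: 1 + 1 + 1 = 3.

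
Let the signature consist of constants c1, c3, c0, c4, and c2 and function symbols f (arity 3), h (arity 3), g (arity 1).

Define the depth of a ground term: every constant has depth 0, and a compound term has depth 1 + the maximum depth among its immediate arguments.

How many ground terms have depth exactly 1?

Let N_k count ground terms of depth at most k. Each non-constant term of depth ≤ k is some function symbol applied to depth-≤(k−1) arguments, giving N_k = 5 + N_{k-1}^3 + N_{k-1}^3 + N_{k-1}.
N_0 = 5
N_1 = 5 + 5^3 + 5^3 + 5 = 260
Terms of depth exactly 1: N_1 − N_0 = 260 − 5 = 255.

255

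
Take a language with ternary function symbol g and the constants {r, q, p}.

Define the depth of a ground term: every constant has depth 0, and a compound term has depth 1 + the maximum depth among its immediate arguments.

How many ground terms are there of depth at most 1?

30

Count level by level. With function symbols g/3, the terms of depth ≤ k are the 3 constants together with each function applied to depth-≤(k−1) tuples, so N_k = 3 + N_{k-1}^3.
N_0 = 3
N_1 = 3 + 3^3 = 30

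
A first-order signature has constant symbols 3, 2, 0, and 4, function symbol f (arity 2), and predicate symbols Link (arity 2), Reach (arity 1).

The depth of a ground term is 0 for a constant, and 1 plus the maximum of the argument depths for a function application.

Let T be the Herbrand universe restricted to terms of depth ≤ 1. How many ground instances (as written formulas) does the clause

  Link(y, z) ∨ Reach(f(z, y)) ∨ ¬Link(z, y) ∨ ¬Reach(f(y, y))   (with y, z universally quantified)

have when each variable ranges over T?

400

Ground terms of depth ≤ 1:
  Let N_k count ground terms of depth at most k. Each non-constant term of depth ≤ k is some function symbol applied to depth-≤(k−1) arguments, giving N_k = 4 + N_{k-1}^2.
  N_0 = 4
  N_1 = 4 + 4^2 = 20
So there are 20 ground terms available for substitution.
The body mentions every one of the 2 quantified variables; since ground terms form a free algebra, no two substitutions collapse to the same formula.
Number of ground instances = 20^2 = 400.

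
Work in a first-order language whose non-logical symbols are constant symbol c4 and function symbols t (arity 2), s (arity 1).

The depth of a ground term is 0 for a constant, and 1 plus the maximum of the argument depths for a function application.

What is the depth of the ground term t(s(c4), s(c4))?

2

depth(s(c4)) = 1 + depth(c4) = 1 + 0 = 1
depth(t(s(c4), s(c4))) = 1 + max(1, 1) = 2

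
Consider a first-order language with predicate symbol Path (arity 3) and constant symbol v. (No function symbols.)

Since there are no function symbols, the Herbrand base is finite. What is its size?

With no function symbols, the Herbrand universe is just the 1 constant.
Ground atoms per predicate: Path: 1^3 = 1.
Herbrand base size = 1 = 1.

1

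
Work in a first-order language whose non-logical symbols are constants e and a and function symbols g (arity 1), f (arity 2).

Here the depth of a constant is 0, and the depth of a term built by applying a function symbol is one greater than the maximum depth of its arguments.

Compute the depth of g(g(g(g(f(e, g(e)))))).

6

depth(g(e)) = 1 + depth(e) = 1 + 0 = 1
depth(f(e, g(e))) = 1 + max(0, 1) = 2
depth(g(f(e, g(e)))) = 1 + depth(f(e, g(e))) = 1 + 2 = 3
depth(g(g(f(e, g(e))))) = 1 + depth(g(f(e, g(e)))) = 1 + 3 = 4
depth(g(g(g(f(e, g(e)))))) = 1 + depth(g(g(f(e, g(e))))) = 1 + 4 = 5
depth(g(g(g(g(f(e, g(e))))))) = 1 + depth(g(g(g(f(e, g(e)))))) = 1 + 5 = 6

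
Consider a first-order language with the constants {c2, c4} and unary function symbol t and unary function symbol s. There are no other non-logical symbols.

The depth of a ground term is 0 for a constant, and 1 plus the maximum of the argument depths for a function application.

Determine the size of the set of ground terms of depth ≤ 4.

62

Let N_k = |{terms of depth ≤ k}|. Then N_0 = 2 and N_k = 2 + N_{k-1} + N_{k-1} for k ≥ 1 (one summand per function symbol, arity giving the exponent).
N_0 = 2
N_1 = 2 + 2 + 2 = 6
N_2 = 2 + 6 + 6 = 14
N_3 = 2 + 14 + 14 = 30
N_4 = 2 + 30 + 30 = 62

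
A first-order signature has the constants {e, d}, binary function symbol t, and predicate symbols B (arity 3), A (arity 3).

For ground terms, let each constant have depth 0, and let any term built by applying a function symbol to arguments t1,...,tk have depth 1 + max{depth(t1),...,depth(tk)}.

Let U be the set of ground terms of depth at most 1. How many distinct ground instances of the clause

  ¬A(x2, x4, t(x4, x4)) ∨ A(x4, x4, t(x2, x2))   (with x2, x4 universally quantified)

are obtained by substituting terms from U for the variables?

Ground terms of depth ≤ 1:
  Let N_k = |{terms of depth ≤ k}|. Then N_0 = 2 and N_k = 2 + N_{k-1}^2 for k ≥ 1 (one summand per function symbol, arity giving the exponent).
  N_0 = 2
  N_1 = 2 + 2^2 = 6
  Explicitly: e, d, t(e, e), t(e, d), t(d, e), t(d, d).
So there are 6 ground terms available for substitution.
The body mentions every one of the 2 quantified variables; since ground terms form a free algebra, no two substitutions collapse to the same formula.
Number of ground instances = 6^2 = 36.

36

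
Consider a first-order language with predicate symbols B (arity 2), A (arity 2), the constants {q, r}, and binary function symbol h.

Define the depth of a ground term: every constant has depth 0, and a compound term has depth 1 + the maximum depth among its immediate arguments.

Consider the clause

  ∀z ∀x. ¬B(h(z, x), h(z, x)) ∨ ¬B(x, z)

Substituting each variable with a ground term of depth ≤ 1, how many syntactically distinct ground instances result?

Ground terms of depth ≤ 1:
  Write N_k for the number of ground terms of depth ≤ k. A term of depth ≤ k is either a constant or a function symbol applied to arguments of depth ≤ k−1, so N_k = 2 + N_{k-1}^2.
  N_0 = 2
  N_1 = 2 + 2^2 = 6
  Explicitly: q, r, h(q, q), h(q, r), h(r, q), h(r, r).
So there are 6 ground terms available for substitution.
The body mentions every one of the 2 quantified variables; since ground terms form a free algebra, no two substitutions collapse to the same formula.
Number of ground instances = 6^2 = 36.

36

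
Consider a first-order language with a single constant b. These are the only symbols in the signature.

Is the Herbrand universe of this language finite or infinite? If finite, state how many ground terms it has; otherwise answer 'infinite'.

There are no function symbols, so the only ground term is the single constant.
The Herbrand universe is {b}, finite with 1 element.

1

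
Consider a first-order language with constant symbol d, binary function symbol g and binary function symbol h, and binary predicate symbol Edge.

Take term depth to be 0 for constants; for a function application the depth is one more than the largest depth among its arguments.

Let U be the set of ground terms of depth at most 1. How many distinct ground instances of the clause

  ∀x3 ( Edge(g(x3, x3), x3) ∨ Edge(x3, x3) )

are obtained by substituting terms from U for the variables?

3

Ground terms of depth ≤ 1:
  Let N_k count ground terms of depth at most k. Each non-constant term of depth ≤ k is some function symbol applied to depth-≤(k−1) arguments, giving N_k = 1 + N_{k-1}^2 + N_{k-1}^2.
  N_0 = 1
  N_1 = 1 + 1^2 + 1^2 = 3
  Explicitly: d, g(d, d), h(d, d).
So there are 3 ground terms available for substitution.
There is 1 variable to instantiate (x3),  occurring in at least one literal, so different choices give different ground instances.
Number of ground instances = 3.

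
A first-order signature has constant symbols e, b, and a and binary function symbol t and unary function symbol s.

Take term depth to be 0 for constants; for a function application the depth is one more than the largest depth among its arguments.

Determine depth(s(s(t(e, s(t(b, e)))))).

5

depth(t(b, e)) = 1 + max(0, 0) = 1
depth(s(t(b, e))) = 1 + depth(t(b, e)) = 1 + 1 = 2
depth(t(e, s(t(b, e)))) = 1 + max(0, 2) = 3
depth(s(t(e, s(t(b, e))))) = 1 + depth(t(e, s(t(b, e)))) = 1 + 3 = 4
depth(s(s(t(e, s(t(b, e)))))) = 1 + depth(s(t(e, s(t(b, e))))) = 1 + 4 = 5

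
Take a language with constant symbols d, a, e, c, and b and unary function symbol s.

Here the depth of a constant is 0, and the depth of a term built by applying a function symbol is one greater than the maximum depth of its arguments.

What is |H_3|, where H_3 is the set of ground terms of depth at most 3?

Write N_k for the number of ground terms of depth ≤ k. A term of depth ≤ k is either a constant or a function symbol applied to arguments of depth ≤ k−1, so N_k = 5 + N_{k-1}.
N_0 = 5
N_1 = 5 + 5 = 10
N_2 = 5 + 10 = 15
N_3 = 5 + 15 = 20

20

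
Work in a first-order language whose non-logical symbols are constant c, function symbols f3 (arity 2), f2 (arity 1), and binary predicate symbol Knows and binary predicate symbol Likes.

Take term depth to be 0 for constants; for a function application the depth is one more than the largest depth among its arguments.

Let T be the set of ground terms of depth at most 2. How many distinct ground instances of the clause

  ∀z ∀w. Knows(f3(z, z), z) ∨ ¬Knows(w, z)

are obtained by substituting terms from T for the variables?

169

Ground terms of depth ≤ 2:
  Let N_k = |{terms of depth ≤ k}|. Then N_0 = 1 and N_k = 1 + N_{k-1}^2 + N_{k-1} for k ≥ 1 (one summand per function symbol, arity giving the exponent).
  N_0 = 1
  N_1 = 1 + 1^2 + 1 = 3
  N_2 = 1 + 3^2 + 3 = 13
So there are 13 ground terms available for substitution.
The clause has 2 distinct variables (z, w), each appearing in the body. In the free term algebra distinct substitutions yield syntactically distinct ground instances.
Number of ground instances = 13^2 = 169.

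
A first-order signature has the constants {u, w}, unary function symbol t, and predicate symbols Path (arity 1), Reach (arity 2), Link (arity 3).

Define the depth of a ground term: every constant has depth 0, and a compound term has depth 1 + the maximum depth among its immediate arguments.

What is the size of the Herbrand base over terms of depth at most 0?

14

First count ground terms of depth ≤ 0.
Count level by level. With function symbols t/1, the terms of depth ≤ k are the 2 constants together with each function applied to depth-≤(k−1) tuples, so N_k = 2 + N_{k-1}.
N_0 = 2
So |H| = 2.
Ground atoms are formed by filling each argument slot of a predicate with a term from H, so an r-ary predicate gives |H|^r atoms:
  Path: 2;  Reach: 2^2 = 4;  Link: 2^3 = 8
Total ground atoms: 2 + 4 + 8 = 14.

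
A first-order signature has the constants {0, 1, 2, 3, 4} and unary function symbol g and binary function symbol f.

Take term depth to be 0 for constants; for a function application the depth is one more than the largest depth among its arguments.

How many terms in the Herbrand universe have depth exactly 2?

1230

Write N_k for the number of ground terms of depth ≤ k. A term of depth ≤ k is either a constant or a function symbol applied to arguments of depth ≤ k−1, so N_k = 5 + N_{k-1} + N_{k-1}^2.
N_0 = 5
N_1 = 5 + 5 + 5^2 = 35
N_2 = 5 + 35 + 35^2 = 1265
Terms of depth exactly 2: N_2 − N_1 = 1265 − 35 = 1230.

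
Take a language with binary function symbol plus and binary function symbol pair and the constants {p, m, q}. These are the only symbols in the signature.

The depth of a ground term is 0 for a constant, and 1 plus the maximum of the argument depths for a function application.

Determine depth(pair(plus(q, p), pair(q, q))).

2

depth(plus(q, p)) = 1 + max(0, 0) = 1
depth(pair(q, q)) = 1 + max(0, 0) = 1
depth(pair(plus(q, p), pair(q, q))) = 1 + max(1, 1) = 2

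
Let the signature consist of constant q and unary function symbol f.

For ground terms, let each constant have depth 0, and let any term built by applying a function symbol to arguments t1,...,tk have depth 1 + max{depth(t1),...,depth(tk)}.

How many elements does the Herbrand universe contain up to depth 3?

Let N_k = |{terms of depth ≤ k}|. Then N_0 = 1 and N_k = 1 + N_{k-1} for k ≥ 1 (one summand per function symbol, arity giving the exponent).
N_0 = 1
N_1 = 1 + 1 = 2
N_2 = 1 + 2 = 3
N_3 = 1 + 3 = 4

4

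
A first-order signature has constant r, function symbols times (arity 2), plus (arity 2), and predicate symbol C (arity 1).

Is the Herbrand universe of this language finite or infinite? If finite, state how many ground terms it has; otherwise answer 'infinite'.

infinite

The signature has at least one function symbol (times, arity 2) and at least one constant (r).
Iterating times gives infinitely many distinct ground terms: r, times(r, r), times(times(r, r), times(r, r)), ...
So the Herbrand universe is infinite.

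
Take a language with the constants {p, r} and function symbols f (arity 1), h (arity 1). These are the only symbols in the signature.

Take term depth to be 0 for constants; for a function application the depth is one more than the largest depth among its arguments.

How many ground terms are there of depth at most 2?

14

Let N_k count ground terms of depth at most k. Each non-constant term of depth ≤ k is some function symbol applied to depth-≤(k−1) arguments, giving N_k = 2 + N_{k-1} + N_{k-1}.
N_0 = 2
N_1 = 2 + 2 + 2 = 6
N_2 = 2 + 6 + 6 = 14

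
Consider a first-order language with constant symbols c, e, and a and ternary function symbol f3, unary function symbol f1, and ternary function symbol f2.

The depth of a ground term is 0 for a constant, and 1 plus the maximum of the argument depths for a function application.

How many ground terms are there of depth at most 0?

Let N_k count ground terms of depth at most k. Each non-constant term of depth ≤ k is some function symbol applied to depth-≤(k−1) arguments, giving N_k = 3 + N_{k-1}^3 + N_{k-1} + N_{k-1}^3.
N_0 = 3
Explicitly: c, e, a.

3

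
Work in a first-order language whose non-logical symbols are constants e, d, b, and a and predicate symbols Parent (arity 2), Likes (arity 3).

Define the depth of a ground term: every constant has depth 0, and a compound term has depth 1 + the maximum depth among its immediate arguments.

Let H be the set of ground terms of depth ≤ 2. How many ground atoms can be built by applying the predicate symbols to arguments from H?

First count ground terms of depth ≤ 2.
With no function symbols every ground term is a constant, so there are exactly 4 ground terms at every depth bound.
N_0 = 4
N_1 = 4
N_2 = 4
Explicitly: e, d, b, a.
So |H| = 4.
For each predicate symbol, the number of ground atoms is |H| raised to its arity; summing:
  Parent: 4^2 = 16;  Likes: 4^3 = 64
Total ground atoms: 16 + 64 = 80.

80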